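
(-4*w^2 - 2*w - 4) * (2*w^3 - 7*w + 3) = -8*w^5 - 4*w^4 + 20*w^3 + 2*w^2 + 22*w - 12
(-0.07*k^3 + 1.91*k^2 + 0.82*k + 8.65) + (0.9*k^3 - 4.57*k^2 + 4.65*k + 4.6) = 0.83*k^3 - 2.66*k^2 + 5.47*k + 13.25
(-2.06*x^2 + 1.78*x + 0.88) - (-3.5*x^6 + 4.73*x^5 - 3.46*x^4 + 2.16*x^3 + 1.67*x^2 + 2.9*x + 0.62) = 3.5*x^6 - 4.73*x^5 + 3.46*x^4 - 2.16*x^3 - 3.73*x^2 - 1.12*x + 0.26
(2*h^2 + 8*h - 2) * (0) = 0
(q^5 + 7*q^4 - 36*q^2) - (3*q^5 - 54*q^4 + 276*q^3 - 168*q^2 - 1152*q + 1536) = -2*q^5 + 61*q^4 - 276*q^3 + 132*q^2 + 1152*q - 1536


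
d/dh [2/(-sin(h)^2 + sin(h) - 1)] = 2*(2*sin(h) - 1)*cos(h)/(sin(h)^2 - sin(h) + 1)^2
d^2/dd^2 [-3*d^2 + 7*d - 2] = -6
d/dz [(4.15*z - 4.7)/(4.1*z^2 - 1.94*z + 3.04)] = (-17.015*z^2 + 38.54*z + 3.498)/(16.81*z^4 - 15.908*z^3 + 28.6916*z^2 - 11.7952*z + 9.2416)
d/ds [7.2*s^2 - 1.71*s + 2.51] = 14.4*s - 1.71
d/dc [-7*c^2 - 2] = -14*c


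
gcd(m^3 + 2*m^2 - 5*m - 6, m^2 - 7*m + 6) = 1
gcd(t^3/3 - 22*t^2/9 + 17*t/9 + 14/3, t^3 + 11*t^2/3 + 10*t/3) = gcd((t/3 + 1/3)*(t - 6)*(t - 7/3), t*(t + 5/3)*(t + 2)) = 1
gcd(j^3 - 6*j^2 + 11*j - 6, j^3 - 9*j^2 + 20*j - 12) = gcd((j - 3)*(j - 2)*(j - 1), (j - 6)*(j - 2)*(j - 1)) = j^2 - 3*j + 2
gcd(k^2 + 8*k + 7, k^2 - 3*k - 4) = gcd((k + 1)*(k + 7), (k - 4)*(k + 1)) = k + 1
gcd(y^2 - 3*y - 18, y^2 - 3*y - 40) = 1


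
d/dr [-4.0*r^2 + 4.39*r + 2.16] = 4.39 - 8.0*r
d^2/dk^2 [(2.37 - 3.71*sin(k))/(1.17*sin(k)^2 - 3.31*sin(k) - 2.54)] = (-5.078619*sin(k)^5 - 1.39054499999997*sin(k)^4 - 83.529927*sin(k)^3 + 65.864317*sin(k)^2 + 77.361088*sin(k) - 128.401154)/(-1.17*sin(k)^2 + 3.31*sin(k) + 2.54)^3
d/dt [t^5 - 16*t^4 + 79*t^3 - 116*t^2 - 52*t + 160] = 5*t^4 - 64*t^3 + 237*t^2 - 232*t - 52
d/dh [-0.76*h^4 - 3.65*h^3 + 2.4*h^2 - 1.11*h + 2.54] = -3.04*h^3 - 10.95*h^2 + 4.8*h - 1.11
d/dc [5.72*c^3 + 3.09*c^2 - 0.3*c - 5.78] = 17.16*c^2 + 6.18*c - 0.3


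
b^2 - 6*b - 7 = (b - 7)*(b + 1)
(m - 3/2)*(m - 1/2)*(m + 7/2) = m^3 + 3*m^2/2 - 25*m/4 + 21/8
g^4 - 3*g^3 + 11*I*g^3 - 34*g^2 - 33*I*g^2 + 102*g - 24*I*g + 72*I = (g - 3)*(g + I)*(g + 4*I)*(g + 6*I)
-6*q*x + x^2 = x*(-6*q + x)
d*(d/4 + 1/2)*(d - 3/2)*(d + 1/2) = d^4/4 + d^3/4 - 11*d^2/16 - 3*d/8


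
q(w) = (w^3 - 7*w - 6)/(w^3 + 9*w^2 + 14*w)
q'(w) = (3*w^2 - 7)/(w^3 + 9*w^2 + 14*w) + (-3*w^2 - 18*w - 14)*(w^3 - 7*w - 6)/(w^3 + 9*w^2 + 14*w)^2 = 3*(3*w^2 + 2*w + 7)/(w^2*(w^2 + 14*w + 49))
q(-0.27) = 1.31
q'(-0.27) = 6.07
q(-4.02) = -1.77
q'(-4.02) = 0.99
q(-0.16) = 2.43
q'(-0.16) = 16.92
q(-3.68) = -1.47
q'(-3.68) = 0.81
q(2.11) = -0.14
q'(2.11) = 0.20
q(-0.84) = 0.12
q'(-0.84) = 0.83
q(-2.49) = -0.73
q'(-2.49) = 0.49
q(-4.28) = -2.05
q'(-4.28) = 1.18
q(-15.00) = 2.10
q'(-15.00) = 0.14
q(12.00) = 0.51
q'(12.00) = 0.03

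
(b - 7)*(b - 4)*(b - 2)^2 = b^4 - 15*b^3 + 76*b^2 - 156*b + 112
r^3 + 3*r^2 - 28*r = r*(r - 4)*(r + 7)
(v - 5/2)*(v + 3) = v^2 + v/2 - 15/2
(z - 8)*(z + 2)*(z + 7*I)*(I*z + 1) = I*z^4 - 6*z^3 - 6*I*z^3 + 36*z^2 - 9*I*z^2 + 96*z - 42*I*z - 112*I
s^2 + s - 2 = (s - 1)*(s + 2)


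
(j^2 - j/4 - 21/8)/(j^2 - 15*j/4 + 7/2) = (j + 3/2)/(j - 2)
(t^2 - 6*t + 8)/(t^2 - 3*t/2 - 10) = 2*(t - 2)/(2*t + 5)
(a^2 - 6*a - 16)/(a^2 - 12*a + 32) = (a + 2)/(a - 4)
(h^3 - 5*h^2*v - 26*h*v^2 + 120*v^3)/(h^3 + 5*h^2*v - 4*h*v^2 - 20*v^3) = (-h^2 + 10*h*v - 24*v^2)/(-h^2 + 4*v^2)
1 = 1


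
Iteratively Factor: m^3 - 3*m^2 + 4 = (m + 1)*(m^2 - 4*m + 4) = (m - 2)*(m + 1)*(m - 2)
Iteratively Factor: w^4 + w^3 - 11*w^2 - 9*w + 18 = (w + 2)*(w^3 - w^2 - 9*w + 9) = (w - 1)*(w + 2)*(w^2 - 9) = (w - 1)*(w + 2)*(w + 3)*(w - 3)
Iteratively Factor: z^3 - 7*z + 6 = (z + 3)*(z^2 - 3*z + 2) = (z - 1)*(z + 3)*(z - 2)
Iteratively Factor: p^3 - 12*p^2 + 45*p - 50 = (p - 2)*(p^2 - 10*p + 25) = (p - 5)*(p - 2)*(p - 5)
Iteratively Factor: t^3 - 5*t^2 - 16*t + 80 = (t - 4)*(t^2 - t - 20) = (t - 5)*(t - 4)*(t + 4)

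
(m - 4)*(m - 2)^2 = m^3 - 8*m^2 + 20*m - 16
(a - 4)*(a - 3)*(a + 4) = a^3 - 3*a^2 - 16*a + 48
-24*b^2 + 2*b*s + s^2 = (-4*b + s)*(6*b + s)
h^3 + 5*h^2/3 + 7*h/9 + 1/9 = (h + 1/3)^2*(h + 1)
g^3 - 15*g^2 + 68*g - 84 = (g - 7)*(g - 6)*(g - 2)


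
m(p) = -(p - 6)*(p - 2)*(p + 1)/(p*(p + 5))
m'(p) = (p - 6)*(p - 2)*(p + 1)/(p*(p + 5)^2) - (p - 6)*(p - 2)/(p*(p + 5)) - (p - 6)*(p + 1)/(p*(p + 5)) - (p - 2)*(p + 1)/(p*(p + 5)) + (p - 6)*(p - 2)*(p + 1)/(p^2*(p + 5))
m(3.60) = 0.57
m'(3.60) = 0.02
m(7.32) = -0.65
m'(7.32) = -0.55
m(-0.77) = 1.32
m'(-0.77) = 6.49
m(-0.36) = 5.75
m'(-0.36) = 20.38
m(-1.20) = -1.01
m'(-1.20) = 4.93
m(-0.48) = 3.85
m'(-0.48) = 12.43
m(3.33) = 0.55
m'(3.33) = 0.10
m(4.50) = 0.48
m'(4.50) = -0.20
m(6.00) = 0.00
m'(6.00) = -0.42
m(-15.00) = 33.32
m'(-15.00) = -0.37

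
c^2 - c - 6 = (c - 3)*(c + 2)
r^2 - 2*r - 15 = (r - 5)*(r + 3)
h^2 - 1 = (h - 1)*(h + 1)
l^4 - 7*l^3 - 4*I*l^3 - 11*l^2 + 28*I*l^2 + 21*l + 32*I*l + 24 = (l - 8)*(l + 1)*(l - 3*I)*(l - I)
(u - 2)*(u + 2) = u^2 - 4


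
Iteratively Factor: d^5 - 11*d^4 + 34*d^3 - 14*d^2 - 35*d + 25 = (d - 1)*(d^4 - 10*d^3 + 24*d^2 + 10*d - 25) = (d - 5)*(d - 1)*(d^3 - 5*d^2 - d + 5) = (d - 5)*(d - 1)*(d + 1)*(d^2 - 6*d + 5) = (d - 5)^2*(d - 1)*(d + 1)*(d - 1)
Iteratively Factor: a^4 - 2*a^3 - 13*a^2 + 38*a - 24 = (a - 2)*(a^3 - 13*a + 12) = (a - 2)*(a + 4)*(a^2 - 4*a + 3) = (a - 3)*(a - 2)*(a + 4)*(a - 1)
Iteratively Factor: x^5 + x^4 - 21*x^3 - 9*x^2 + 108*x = (x)*(x^4 + x^3 - 21*x^2 - 9*x + 108) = x*(x + 4)*(x^3 - 3*x^2 - 9*x + 27) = x*(x + 3)*(x + 4)*(x^2 - 6*x + 9) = x*(x - 3)*(x + 3)*(x + 4)*(x - 3)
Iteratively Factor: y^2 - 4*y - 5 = (y - 5)*(y + 1)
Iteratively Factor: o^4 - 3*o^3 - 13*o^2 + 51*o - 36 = (o - 1)*(o^3 - 2*o^2 - 15*o + 36) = (o - 3)*(o - 1)*(o^2 + o - 12) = (o - 3)^2*(o - 1)*(o + 4)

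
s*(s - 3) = s^2 - 3*s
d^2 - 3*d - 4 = (d - 4)*(d + 1)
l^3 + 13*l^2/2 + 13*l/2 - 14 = (l - 1)*(l + 7/2)*(l + 4)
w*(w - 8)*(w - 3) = w^3 - 11*w^2 + 24*w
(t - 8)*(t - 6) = t^2 - 14*t + 48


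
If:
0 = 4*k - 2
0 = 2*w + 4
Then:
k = 1/2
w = -2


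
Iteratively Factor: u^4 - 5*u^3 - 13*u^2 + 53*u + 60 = (u + 3)*(u^3 - 8*u^2 + 11*u + 20) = (u + 1)*(u + 3)*(u^2 - 9*u + 20) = (u - 5)*(u + 1)*(u + 3)*(u - 4)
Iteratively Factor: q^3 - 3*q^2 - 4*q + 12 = (q + 2)*(q^2 - 5*q + 6) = (q - 3)*(q + 2)*(q - 2)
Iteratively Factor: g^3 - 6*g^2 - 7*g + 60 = (g - 4)*(g^2 - 2*g - 15) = (g - 4)*(g + 3)*(g - 5)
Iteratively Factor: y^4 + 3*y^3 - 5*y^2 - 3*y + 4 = (y - 1)*(y^3 + 4*y^2 - y - 4) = (y - 1)*(y + 4)*(y^2 - 1) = (y - 1)^2*(y + 4)*(y + 1)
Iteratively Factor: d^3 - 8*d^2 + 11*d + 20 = (d - 4)*(d^2 - 4*d - 5) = (d - 4)*(d + 1)*(d - 5)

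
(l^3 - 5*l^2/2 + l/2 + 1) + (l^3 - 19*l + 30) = 2*l^3 - 5*l^2/2 - 37*l/2 + 31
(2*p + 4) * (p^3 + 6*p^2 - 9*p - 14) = 2*p^4 + 16*p^3 + 6*p^2 - 64*p - 56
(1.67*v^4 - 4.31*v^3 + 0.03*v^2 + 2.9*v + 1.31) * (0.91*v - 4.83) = 1.5197*v^5 - 11.9882*v^4 + 20.8446*v^3 + 2.4941*v^2 - 12.8149*v - 6.3273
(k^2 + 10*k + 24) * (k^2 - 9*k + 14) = k^4 + k^3 - 52*k^2 - 76*k + 336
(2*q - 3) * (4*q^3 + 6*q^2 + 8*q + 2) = 8*q^4 - 2*q^2 - 20*q - 6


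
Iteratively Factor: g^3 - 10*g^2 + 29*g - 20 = (g - 1)*(g^2 - 9*g + 20) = (g - 4)*(g - 1)*(g - 5)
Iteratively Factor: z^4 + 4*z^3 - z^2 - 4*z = (z - 1)*(z^3 + 5*z^2 + 4*z) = (z - 1)*(z + 1)*(z^2 + 4*z) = z*(z - 1)*(z + 1)*(z + 4)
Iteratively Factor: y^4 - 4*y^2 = (y - 2)*(y^3 + 2*y^2) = y*(y - 2)*(y^2 + 2*y) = y^2*(y - 2)*(y + 2)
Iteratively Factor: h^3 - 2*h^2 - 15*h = (h + 3)*(h^2 - 5*h) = (h - 5)*(h + 3)*(h)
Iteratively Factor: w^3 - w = (w)*(w^2 - 1) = w*(w - 1)*(w + 1)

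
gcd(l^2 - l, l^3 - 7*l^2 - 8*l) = l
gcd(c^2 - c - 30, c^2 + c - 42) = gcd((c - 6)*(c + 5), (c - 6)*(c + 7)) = c - 6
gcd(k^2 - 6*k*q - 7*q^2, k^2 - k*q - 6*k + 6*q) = 1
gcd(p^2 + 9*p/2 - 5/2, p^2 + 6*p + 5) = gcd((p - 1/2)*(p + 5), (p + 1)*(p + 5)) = p + 5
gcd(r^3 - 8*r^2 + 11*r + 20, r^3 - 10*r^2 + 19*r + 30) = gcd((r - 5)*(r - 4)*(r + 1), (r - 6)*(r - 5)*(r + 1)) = r^2 - 4*r - 5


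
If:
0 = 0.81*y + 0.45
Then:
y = -0.56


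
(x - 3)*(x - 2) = x^2 - 5*x + 6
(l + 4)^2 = l^2 + 8*l + 16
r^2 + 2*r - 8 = (r - 2)*(r + 4)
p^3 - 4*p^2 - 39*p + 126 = (p - 7)*(p - 3)*(p + 6)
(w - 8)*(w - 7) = w^2 - 15*w + 56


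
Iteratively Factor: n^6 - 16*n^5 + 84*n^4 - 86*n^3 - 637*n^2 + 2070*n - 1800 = (n + 3)*(n^5 - 19*n^4 + 141*n^3 - 509*n^2 + 890*n - 600) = (n - 3)*(n + 3)*(n^4 - 16*n^3 + 93*n^2 - 230*n + 200) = (n - 5)*(n - 3)*(n + 3)*(n^3 - 11*n^2 + 38*n - 40) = (n - 5)*(n - 3)*(n - 2)*(n + 3)*(n^2 - 9*n + 20) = (n - 5)*(n - 4)*(n - 3)*(n - 2)*(n + 3)*(n - 5)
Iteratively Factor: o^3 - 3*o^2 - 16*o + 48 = (o - 4)*(o^2 + o - 12) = (o - 4)*(o + 4)*(o - 3)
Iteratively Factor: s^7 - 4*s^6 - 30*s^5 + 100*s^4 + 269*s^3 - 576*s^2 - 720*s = (s - 4)*(s^6 - 30*s^4 - 20*s^3 + 189*s^2 + 180*s) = (s - 4)*(s + 4)*(s^5 - 4*s^4 - 14*s^3 + 36*s^2 + 45*s) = (s - 5)*(s - 4)*(s + 4)*(s^4 + s^3 - 9*s^2 - 9*s) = (s - 5)*(s - 4)*(s - 3)*(s + 4)*(s^3 + 4*s^2 + 3*s) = (s - 5)*(s - 4)*(s - 3)*(s + 1)*(s + 4)*(s^2 + 3*s) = (s - 5)*(s - 4)*(s - 3)*(s + 1)*(s + 3)*(s + 4)*(s)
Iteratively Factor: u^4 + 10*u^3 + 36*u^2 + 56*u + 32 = (u + 2)*(u^3 + 8*u^2 + 20*u + 16) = (u + 2)^2*(u^2 + 6*u + 8) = (u + 2)^2*(u + 4)*(u + 2)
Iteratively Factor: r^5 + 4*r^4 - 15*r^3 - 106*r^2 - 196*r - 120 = (r + 2)*(r^4 + 2*r^3 - 19*r^2 - 68*r - 60) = (r + 2)^2*(r^3 - 19*r - 30) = (r + 2)^2*(r + 3)*(r^2 - 3*r - 10) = (r - 5)*(r + 2)^2*(r + 3)*(r + 2)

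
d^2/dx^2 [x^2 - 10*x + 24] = 2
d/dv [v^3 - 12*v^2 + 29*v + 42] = 3*v^2 - 24*v + 29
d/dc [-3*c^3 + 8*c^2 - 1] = c*(16 - 9*c)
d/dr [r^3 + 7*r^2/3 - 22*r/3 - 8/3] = 3*r^2 + 14*r/3 - 22/3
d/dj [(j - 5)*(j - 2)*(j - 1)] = 3*j^2 - 16*j + 17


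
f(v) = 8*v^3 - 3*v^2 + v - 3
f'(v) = 24*v^2 - 6*v + 1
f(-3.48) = -379.96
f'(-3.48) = 312.53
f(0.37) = -2.64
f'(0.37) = 2.07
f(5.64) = 1342.46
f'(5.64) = 730.59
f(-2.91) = -228.45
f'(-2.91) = 221.69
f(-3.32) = -332.14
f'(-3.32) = 285.46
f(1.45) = 16.53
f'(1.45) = 42.76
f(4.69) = 761.00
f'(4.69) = 500.77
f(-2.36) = -127.22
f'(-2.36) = 148.83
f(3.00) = 189.00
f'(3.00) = 199.00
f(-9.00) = -6087.00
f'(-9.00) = 1999.00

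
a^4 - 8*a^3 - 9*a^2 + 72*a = a*(a - 8)*(a - 3)*(a + 3)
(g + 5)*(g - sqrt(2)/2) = g^2 - sqrt(2)*g/2 + 5*g - 5*sqrt(2)/2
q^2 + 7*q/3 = q*(q + 7/3)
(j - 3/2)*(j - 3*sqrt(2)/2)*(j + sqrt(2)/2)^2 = j^4 - 3*j^3/2 - sqrt(2)*j^3/2 - 5*j^2/2 + 3*sqrt(2)*j^2/4 - 3*sqrt(2)*j/4 + 15*j/4 + 9*sqrt(2)/8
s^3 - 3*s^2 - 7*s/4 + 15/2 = (s - 5/2)*(s - 2)*(s + 3/2)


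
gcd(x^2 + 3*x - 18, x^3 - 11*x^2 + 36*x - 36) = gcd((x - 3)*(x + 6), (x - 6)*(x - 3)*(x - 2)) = x - 3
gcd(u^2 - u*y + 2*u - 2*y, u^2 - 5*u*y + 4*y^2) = -u + y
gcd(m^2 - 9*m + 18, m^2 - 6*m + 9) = m - 3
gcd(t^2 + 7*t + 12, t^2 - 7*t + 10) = 1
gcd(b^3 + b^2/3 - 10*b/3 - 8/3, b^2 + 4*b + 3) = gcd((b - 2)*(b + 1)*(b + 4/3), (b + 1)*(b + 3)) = b + 1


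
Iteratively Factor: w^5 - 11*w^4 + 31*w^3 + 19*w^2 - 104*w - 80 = (w - 4)*(w^4 - 7*w^3 + 3*w^2 + 31*w + 20) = (w - 4)*(w + 1)*(w^3 - 8*w^2 + 11*w + 20) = (w - 5)*(w - 4)*(w + 1)*(w^2 - 3*w - 4) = (w - 5)*(w - 4)^2*(w + 1)*(w + 1)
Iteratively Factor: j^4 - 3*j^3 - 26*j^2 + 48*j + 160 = (j - 5)*(j^3 + 2*j^2 - 16*j - 32) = (j - 5)*(j + 4)*(j^2 - 2*j - 8) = (j - 5)*(j - 4)*(j + 4)*(j + 2)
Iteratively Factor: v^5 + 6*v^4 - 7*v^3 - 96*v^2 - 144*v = (v + 4)*(v^4 + 2*v^3 - 15*v^2 - 36*v) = v*(v + 4)*(v^3 + 2*v^2 - 15*v - 36) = v*(v + 3)*(v + 4)*(v^2 - v - 12) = v*(v + 3)^2*(v + 4)*(v - 4)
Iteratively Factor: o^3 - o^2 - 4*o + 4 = (o - 2)*(o^2 + o - 2) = (o - 2)*(o - 1)*(o + 2)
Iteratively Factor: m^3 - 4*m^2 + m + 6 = (m - 3)*(m^2 - m - 2) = (m - 3)*(m - 2)*(m + 1)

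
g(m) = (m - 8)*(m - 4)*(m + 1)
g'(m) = (m - 8)*(m - 4) + (m - 8)*(m + 1) + (m - 4)*(m + 1) = 3*m^2 - 22*m + 20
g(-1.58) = -31.00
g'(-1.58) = 62.25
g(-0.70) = 12.27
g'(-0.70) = 36.87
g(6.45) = -28.29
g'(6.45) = 2.91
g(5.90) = -27.53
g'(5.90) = -5.37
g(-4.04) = -294.28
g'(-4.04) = 157.84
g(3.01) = 19.81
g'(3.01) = -19.04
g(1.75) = 38.67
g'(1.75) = -9.31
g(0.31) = 37.17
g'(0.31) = 13.47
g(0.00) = 32.00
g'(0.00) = 20.00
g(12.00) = 416.00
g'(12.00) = 188.00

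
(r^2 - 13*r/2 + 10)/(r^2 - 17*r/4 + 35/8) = 4*(r - 4)/(4*r - 7)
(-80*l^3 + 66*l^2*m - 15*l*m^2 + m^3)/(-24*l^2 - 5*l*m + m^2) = (10*l^2 - 7*l*m + m^2)/(3*l + m)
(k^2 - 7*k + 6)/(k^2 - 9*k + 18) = (k - 1)/(k - 3)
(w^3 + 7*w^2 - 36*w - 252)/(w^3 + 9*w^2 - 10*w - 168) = (w - 6)/(w - 4)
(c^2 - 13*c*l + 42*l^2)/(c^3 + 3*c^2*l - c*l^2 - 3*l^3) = (c^2 - 13*c*l + 42*l^2)/(c^3 + 3*c^2*l - c*l^2 - 3*l^3)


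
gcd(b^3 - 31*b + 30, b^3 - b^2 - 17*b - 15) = b - 5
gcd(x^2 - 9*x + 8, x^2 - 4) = 1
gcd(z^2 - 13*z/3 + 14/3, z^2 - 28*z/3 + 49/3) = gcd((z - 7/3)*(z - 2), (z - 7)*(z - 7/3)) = z - 7/3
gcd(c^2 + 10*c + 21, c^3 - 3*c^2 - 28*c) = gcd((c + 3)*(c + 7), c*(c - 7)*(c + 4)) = 1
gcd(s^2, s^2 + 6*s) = s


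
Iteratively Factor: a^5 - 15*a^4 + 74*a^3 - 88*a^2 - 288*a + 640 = (a - 4)*(a^4 - 11*a^3 + 30*a^2 + 32*a - 160) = (a - 4)^2*(a^3 - 7*a^2 + 2*a + 40) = (a - 5)*(a - 4)^2*(a^2 - 2*a - 8) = (a - 5)*(a - 4)^2*(a + 2)*(a - 4)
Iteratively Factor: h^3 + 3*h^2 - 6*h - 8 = (h + 1)*(h^2 + 2*h - 8) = (h + 1)*(h + 4)*(h - 2)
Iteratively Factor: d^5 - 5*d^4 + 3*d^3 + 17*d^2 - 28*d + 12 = (d + 2)*(d^4 - 7*d^3 + 17*d^2 - 17*d + 6) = (d - 2)*(d + 2)*(d^3 - 5*d^2 + 7*d - 3) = (d - 2)*(d - 1)*(d + 2)*(d^2 - 4*d + 3) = (d - 2)*(d - 1)^2*(d + 2)*(d - 3)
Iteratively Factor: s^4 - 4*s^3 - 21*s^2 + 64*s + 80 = (s - 4)*(s^3 - 21*s - 20) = (s - 4)*(s + 4)*(s^2 - 4*s - 5) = (s - 5)*(s - 4)*(s + 4)*(s + 1)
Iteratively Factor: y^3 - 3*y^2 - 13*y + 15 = (y - 1)*(y^2 - 2*y - 15) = (y - 5)*(y - 1)*(y + 3)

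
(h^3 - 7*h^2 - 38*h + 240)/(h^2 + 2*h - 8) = (h^3 - 7*h^2 - 38*h + 240)/(h^2 + 2*h - 8)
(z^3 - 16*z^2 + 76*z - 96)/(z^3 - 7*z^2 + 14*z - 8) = (z^2 - 14*z + 48)/(z^2 - 5*z + 4)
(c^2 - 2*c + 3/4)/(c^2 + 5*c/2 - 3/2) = (c - 3/2)/(c + 3)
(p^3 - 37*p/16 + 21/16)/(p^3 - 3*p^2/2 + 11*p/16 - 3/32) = 2*(4*p^2 + 3*p - 7)/(8*p^2 - 6*p + 1)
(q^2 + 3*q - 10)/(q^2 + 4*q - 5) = (q - 2)/(q - 1)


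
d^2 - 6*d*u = d*(d - 6*u)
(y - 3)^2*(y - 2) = y^3 - 8*y^2 + 21*y - 18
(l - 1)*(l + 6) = l^2 + 5*l - 6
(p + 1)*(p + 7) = p^2 + 8*p + 7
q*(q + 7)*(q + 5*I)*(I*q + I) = I*q^4 - 5*q^3 + 8*I*q^3 - 40*q^2 + 7*I*q^2 - 35*q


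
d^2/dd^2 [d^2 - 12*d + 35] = 2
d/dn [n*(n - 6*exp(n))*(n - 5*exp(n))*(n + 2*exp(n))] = -9*n^3*exp(n) + 4*n^3 + 16*n^2*exp(2*n) - 27*n^2*exp(n) + 180*n*exp(3*n) + 16*n*exp(2*n) + 60*exp(3*n)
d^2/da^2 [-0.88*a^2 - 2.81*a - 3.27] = -1.76000000000000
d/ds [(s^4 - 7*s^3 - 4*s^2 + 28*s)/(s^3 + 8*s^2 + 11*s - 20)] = (s^6 + 16*s^5 - 19*s^4 - 290*s^3 + 152*s^2 + 160*s - 560)/(s^6 + 16*s^5 + 86*s^4 + 136*s^3 - 199*s^2 - 440*s + 400)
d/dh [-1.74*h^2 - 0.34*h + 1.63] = -3.48*h - 0.34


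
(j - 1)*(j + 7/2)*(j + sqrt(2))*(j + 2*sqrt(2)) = j^4 + 5*j^3/2 + 3*sqrt(2)*j^3 + j^2/2 + 15*sqrt(2)*j^2/2 - 21*sqrt(2)*j/2 + 10*j - 14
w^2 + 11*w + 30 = (w + 5)*(w + 6)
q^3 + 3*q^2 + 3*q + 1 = (q + 1)^3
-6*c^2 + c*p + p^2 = (-2*c + p)*(3*c + p)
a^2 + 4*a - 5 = (a - 1)*(a + 5)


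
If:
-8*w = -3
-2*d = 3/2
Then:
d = -3/4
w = 3/8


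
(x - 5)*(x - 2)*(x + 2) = x^3 - 5*x^2 - 4*x + 20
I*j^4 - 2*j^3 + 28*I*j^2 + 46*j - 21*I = (j - 3*I)*(j - I)*(j + 7*I)*(I*j + 1)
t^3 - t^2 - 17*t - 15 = (t - 5)*(t + 1)*(t + 3)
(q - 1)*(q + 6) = q^2 + 5*q - 6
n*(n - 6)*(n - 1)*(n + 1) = n^4 - 6*n^3 - n^2 + 6*n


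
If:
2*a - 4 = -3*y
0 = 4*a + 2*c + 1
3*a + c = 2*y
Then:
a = 19/14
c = -45/14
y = 3/7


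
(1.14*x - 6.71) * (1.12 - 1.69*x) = -1.9266*x^2 + 12.6167*x - 7.5152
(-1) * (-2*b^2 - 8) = 2*b^2 + 8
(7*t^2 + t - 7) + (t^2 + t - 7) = 8*t^2 + 2*t - 14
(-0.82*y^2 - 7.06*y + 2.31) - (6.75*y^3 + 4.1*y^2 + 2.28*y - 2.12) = -6.75*y^3 - 4.92*y^2 - 9.34*y + 4.43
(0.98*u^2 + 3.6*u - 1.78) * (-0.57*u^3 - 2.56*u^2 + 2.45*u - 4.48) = -0.5586*u^5 - 4.5608*u^4 - 5.8004*u^3 + 8.9864*u^2 - 20.489*u + 7.9744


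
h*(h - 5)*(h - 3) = h^3 - 8*h^2 + 15*h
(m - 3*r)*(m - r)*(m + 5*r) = m^3 + m^2*r - 17*m*r^2 + 15*r^3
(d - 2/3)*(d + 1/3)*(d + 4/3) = d^3 + d^2 - 2*d/3 - 8/27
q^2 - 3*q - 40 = (q - 8)*(q + 5)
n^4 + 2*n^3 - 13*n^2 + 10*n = n*(n - 2)*(n - 1)*(n + 5)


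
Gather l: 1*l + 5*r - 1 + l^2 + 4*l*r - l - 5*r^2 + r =l^2 + 4*l*r - 5*r^2 + 6*r - 1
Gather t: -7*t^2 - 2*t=-7*t^2 - 2*t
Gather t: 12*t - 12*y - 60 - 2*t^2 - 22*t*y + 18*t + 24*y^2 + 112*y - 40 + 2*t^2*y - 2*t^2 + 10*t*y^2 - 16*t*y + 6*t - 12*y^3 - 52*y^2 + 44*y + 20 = t^2*(2*y - 4) + t*(10*y^2 - 38*y + 36) - 12*y^3 - 28*y^2 + 144*y - 80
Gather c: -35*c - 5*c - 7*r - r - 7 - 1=-40*c - 8*r - 8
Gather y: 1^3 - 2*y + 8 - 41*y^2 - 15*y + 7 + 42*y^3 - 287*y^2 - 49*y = 42*y^3 - 328*y^2 - 66*y + 16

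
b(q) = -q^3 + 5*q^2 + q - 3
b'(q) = -3*q^2 + 10*q + 1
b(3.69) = 18.53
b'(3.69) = -2.95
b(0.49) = -1.43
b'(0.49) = 5.18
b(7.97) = -183.69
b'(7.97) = -109.86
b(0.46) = -1.58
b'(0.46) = 4.97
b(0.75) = 0.14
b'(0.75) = 6.81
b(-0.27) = -2.89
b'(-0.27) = -1.92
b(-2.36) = 35.63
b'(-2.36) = -39.31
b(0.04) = -2.95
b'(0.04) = 1.40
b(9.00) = -318.00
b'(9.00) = -152.00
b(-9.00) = 1122.00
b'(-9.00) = -332.00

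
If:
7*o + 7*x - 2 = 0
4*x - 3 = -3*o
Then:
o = -13/7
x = 15/7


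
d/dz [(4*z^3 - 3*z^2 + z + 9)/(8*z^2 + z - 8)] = (32*z^4 + 8*z^3 - 107*z^2 - 96*z - 17)/(64*z^4 + 16*z^3 - 127*z^2 - 16*z + 64)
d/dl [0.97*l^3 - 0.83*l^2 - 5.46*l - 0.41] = 2.91*l^2 - 1.66*l - 5.46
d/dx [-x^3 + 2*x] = 2 - 3*x^2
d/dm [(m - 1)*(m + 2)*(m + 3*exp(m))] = 3*m^2*exp(m) + 3*m^2 + 9*m*exp(m) + 2*m - 3*exp(m) - 2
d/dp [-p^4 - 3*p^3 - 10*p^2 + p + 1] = -4*p^3 - 9*p^2 - 20*p + 1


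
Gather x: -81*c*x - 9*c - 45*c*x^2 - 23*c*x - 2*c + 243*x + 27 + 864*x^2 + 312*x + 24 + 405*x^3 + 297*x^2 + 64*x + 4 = -11*c + 405*x^3 + x^2*(1161 - 45*c) + x*(619 - 104*c) + 55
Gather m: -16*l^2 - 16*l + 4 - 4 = -16*l^2 - 16*l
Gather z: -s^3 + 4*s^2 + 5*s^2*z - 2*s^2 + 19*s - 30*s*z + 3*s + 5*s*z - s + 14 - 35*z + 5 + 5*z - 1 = -s^3 + 2*s^2 + 21*s + z*(5*s^2 - 25*s - 30) + 18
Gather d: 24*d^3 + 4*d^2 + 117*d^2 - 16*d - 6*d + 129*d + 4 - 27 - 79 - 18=24*d^3 + 121*d^2 + 107*d - 120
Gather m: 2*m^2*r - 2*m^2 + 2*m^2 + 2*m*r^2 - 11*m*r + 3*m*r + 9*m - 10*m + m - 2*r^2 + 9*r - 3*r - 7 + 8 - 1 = 2*m^2*r + m*(2*r^2 - 8*r) - 2*r^2 + 6*r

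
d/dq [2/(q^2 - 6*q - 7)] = 4*(3 - q)/(-q^2 + 6*q + 7)^2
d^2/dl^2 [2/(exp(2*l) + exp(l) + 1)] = 2*(2*(2*exp(l) + 1)^2*exp(l) - (4*exp(l) + 1)*(exp(2*l) + exp(l) + 1))*exp(l)/(exp(2*l) + exp(l) + 1)^3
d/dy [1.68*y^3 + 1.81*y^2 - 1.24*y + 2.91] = 5.04*y^2 + 3.62*y - 1.24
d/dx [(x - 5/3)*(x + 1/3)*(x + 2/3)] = 3*x^2 - 4*x/3 - 13/9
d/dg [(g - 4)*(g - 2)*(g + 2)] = 3*g^2 - 8*g - 4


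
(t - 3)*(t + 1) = t^2 - 2*t - 3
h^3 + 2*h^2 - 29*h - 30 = (h - 5)*(h + 1)*(h + 6)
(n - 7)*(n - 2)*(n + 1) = n^3 - 8*n^2 + 5*n + 14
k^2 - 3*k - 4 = (k - 4)*(k + 1)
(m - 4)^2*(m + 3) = m^3 - 5*m^2 - 8*m + 48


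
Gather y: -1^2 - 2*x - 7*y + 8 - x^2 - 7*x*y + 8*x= -x^2 + 6*x + y*(-7*x - 7) + 7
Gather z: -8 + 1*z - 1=z - 9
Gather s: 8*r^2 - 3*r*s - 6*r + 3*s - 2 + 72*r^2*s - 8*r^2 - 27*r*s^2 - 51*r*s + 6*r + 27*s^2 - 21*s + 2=s^2*(27 - 27*r) + s*(72*r^2 - 54*r - 18)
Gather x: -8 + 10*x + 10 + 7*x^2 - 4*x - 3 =7*x^2 + 6*x - 1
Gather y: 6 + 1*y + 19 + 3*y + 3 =4*y + 28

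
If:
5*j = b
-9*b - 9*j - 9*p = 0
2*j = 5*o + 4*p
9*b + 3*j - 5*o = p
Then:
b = 0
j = 0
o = 0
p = 0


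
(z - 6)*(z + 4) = z^2 - 2*z - 24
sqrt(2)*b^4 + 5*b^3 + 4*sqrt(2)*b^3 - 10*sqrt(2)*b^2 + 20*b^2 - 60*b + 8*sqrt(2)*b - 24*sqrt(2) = (b - 2)*(b + 6)*(b + 2*sqrt(2))*(sqrt(2)*b + 1)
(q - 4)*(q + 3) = q^2 - q - 12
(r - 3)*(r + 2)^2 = r^3 + r^2 - 8*r - 12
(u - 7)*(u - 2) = u^2 - 9*u + 14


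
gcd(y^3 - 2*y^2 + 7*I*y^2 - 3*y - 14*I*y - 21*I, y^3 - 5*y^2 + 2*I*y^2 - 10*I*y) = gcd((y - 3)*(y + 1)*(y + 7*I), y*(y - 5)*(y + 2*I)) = 1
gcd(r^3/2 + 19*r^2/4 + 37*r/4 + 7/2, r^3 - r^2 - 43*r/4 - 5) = r + 1/2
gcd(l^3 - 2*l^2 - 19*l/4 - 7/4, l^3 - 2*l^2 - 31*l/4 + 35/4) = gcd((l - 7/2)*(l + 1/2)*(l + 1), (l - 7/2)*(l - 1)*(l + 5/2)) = l - 7/2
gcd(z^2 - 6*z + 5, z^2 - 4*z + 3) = z - 1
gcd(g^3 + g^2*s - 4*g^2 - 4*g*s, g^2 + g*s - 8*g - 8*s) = g + s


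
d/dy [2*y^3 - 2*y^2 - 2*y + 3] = 6*y^2 - 4*y - 2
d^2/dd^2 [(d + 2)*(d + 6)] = 2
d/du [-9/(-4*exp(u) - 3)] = -36*exp(u)/(4*exp(u) + 3)^2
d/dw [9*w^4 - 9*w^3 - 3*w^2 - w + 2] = 36*w^3 - 27*w^2 - 6*w - 1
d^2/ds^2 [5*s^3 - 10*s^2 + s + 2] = 30*s - 20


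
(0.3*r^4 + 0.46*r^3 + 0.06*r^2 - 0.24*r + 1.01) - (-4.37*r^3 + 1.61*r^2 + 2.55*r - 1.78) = 0.3*r^4 + 4.83*r^3 - 1.55*r^2 - 2.79*r + 2.79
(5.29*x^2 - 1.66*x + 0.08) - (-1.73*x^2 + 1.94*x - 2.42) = 7.02*x^2 - 3.6*x + 2.5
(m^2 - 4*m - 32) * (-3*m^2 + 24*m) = -3*m^4 + 36*m^3 - 768*m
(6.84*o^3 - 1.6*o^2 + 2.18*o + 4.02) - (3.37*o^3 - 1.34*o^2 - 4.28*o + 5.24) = 3.47*o^3 - 0.26*o^2 + 6.46*o - 1.22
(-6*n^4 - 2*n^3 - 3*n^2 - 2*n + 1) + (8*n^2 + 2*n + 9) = -6*n^4 - 2*n^3 + 5*n^2 + 10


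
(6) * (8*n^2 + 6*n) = 48*n^2 + 36*n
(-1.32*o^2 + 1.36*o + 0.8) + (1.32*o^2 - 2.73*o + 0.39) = 1.19 - 1.37*o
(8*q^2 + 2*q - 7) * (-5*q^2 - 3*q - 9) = -40*q^4 - 34*q^3 - 43*q^2 + 3*q + 63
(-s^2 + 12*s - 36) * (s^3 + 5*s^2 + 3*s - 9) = -s^5 + 7*s^4 + 21*s^3 - 135*s^2 - 216*s + 324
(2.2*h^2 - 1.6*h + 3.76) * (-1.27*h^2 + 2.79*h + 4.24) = -2.794*h^4 + 8.17*h^3 + 0.0888000000000009*h^2 + 3.7064*h + 15.9424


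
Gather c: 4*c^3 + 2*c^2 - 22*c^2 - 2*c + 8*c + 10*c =4*c^3 - 20*c^2 + 16*c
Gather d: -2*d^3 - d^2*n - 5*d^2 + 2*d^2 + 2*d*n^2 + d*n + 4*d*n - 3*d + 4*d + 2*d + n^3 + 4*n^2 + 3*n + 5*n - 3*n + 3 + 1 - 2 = -2*d^3 + d^2*(-n - 3) + d*(2*n^2 + 5*n + 3) + n^3 + 4*n^2 + 5*n + 2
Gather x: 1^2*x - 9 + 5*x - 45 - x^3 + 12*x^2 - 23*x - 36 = -x^3 + 12*x^2 - 17*x - 90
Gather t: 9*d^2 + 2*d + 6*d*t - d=9*d^2 + 6*d*t + d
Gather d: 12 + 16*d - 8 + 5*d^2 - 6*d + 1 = 5*d^2 + 10*d + 5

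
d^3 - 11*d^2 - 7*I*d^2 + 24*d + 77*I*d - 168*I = (d - 8)*(d - 3)*(d - 7*I)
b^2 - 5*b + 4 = (b - 4)*(b - 1)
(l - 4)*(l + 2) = l^2 - 2*l - 8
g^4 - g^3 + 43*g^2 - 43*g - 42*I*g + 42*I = (g - 1)*(g - 6*I)*(g - I)*(g + 7*I)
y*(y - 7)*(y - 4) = y^3 - 11*y^2 + 28*y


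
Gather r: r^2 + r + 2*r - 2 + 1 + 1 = r^2 + 3*r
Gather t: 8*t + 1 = 8*t + 1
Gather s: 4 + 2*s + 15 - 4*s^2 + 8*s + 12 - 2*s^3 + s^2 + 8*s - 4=-2*s^3 - 3*s^2 + 18*s + 27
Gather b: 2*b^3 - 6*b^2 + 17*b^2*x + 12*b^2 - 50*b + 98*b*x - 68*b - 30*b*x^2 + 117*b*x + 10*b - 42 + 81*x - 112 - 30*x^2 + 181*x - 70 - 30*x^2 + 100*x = 2*b^3 + b^2*(17*x + 6) + b*(-30*x^2 + 215*x - 108) - 60*x^2 + 362*x - 224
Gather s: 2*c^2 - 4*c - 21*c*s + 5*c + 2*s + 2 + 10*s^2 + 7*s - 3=2*c^2 + c + 10*s^2 + s*(9 - 21*c) - 1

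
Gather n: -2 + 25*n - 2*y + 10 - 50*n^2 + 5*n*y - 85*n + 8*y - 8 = -50*n^2 + n*(5*y - 60) + 6*y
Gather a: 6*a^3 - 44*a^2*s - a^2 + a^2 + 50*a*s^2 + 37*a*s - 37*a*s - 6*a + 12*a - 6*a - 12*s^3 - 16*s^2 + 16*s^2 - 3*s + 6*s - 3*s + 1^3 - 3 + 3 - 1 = 6*a^3 - 44*a^2*s + 50*a*s^2 - 12*s^3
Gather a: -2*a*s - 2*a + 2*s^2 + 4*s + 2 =a*(-2*s - 2) + 2*s^2 + 4*s + 2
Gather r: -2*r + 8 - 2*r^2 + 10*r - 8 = -2*r^2 + 8*r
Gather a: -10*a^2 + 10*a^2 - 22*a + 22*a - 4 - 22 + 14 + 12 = 0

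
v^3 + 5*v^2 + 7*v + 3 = (v + 1)^2*(v + 3)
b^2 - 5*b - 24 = (b - 8)*(b + 3)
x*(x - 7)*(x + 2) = x^3 - 5*x^2 - 14*x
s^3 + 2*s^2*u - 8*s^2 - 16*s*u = s*(s - 8)*(s + 2*u)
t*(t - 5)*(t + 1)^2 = t^4 - 3*t^3 - 9*t^2 - 5*t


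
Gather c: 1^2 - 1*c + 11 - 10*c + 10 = 22 - 11*c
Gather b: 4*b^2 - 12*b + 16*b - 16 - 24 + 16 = 4*b^2 + 4*b - 24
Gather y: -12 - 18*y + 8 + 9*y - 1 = -9*y - 5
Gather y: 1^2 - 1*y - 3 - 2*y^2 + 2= -2*y^2 - y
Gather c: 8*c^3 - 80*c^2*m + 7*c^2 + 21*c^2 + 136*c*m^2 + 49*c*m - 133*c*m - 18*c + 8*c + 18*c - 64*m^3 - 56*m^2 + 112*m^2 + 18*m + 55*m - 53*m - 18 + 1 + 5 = 8*c^3 + c^2*(28 - 80*m) + c*(136*m^2 - 84*m + 8) - 64*m^3 + 56*m^2 + 20*m - 12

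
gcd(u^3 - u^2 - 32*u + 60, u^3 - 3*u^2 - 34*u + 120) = u^2 + u - 30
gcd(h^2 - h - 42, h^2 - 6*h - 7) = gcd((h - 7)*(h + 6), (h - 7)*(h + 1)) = h - 7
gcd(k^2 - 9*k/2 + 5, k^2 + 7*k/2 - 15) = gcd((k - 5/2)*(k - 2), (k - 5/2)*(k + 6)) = k - 5/2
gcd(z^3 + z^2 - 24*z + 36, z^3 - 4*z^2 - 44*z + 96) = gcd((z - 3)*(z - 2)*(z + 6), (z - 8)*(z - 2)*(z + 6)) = z^2 + 4*z - 12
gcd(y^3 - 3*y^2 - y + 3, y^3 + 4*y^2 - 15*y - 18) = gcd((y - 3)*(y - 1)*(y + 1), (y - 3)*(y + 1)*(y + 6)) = y^2 - 2*y - 3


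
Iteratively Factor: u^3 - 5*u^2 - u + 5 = (u + 1)*(u^2 - 6*u + 5) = (u - 1)*(u + 1)*(u - 5)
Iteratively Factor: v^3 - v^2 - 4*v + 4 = (v + 2)*(v^2 - 3*v + 2) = (v - 1)*(v + 2)*(v - 2)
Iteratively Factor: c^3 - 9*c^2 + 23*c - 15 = (c - 3)*(c^2 - 6*c + 5) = (c - 3)*(c - 1)*(c - 5)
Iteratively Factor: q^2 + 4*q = (q + 4)*(q)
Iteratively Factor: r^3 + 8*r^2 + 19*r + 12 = (r + 4)*(r^2 + 4*r + 3) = (r + 3)*(r + 4)*(r + 1)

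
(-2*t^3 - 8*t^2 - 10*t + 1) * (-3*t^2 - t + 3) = 6*t^5 + 26*t^4 + 32*t^3 - 17*t^2 - 31*t + 3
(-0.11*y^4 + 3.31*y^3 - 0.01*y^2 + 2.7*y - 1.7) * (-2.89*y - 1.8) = 0.3179*y^5 - 9.3679*y^4 - 5.9291*y^3 - 7.785*y^2 + 0.0529999999999999*y + 3.06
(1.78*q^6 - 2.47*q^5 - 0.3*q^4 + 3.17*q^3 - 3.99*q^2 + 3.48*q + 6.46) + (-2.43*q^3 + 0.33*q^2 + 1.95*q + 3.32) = 1.78*q^6 - 2.47*q^5 - 0.3*q^4 + 0.74*q^3 - 3.66*q^2 + 5.43*q + 9.78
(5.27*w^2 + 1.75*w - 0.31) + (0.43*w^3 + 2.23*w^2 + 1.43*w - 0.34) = 0.43*w^3 + 7.5*w^2 + 3.18*w - 0.65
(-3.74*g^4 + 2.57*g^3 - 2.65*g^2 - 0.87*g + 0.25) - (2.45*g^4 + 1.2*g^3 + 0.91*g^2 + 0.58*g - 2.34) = -6.19*g^4 + 1.37*g^3 - 3.56*g^2 - 1.45*g + 2.59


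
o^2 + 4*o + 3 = (o + 1)*(o + 3)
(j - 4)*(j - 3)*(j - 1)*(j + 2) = j^4 - 6*j^3 + 3*j^2 + 26*j - 24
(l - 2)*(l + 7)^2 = l^3 + 12*l^2 + 21*l - 98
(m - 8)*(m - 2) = m^2 - 10*m + 16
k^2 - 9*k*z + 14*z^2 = (k - 7*z)*(k - 2*z)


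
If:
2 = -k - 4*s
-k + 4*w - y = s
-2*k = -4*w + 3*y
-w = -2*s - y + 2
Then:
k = -98/37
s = 6/37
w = -10/37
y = 52/37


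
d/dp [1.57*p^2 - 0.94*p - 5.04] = 3.14*p - 0.94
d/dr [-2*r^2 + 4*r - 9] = 4 - 4*r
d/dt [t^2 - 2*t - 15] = 2*t - 2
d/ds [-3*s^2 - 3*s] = -6*s - 3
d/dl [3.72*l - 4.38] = 3.72000000000000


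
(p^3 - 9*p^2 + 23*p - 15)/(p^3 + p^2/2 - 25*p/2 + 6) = 2*(p^2 - 6*p + 5)/(2*p^2 + 7*p - 4)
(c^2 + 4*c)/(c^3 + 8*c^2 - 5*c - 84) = c/(c^2 + 4*c - 21)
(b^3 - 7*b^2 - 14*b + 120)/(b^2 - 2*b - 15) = (b^2 - 2*b - 24)/(b + 3)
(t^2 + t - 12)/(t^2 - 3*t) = (t + 4)/t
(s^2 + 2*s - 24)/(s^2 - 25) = (s^2 + 2*s - 24)/(s^2 - 25)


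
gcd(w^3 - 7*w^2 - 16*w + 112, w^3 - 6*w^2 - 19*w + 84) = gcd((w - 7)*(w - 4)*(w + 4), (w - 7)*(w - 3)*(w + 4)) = w^2 - 3*w - 28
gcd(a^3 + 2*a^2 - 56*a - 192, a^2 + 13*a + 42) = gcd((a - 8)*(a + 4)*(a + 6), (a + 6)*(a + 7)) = a + 6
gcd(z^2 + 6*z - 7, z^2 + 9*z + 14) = z + 7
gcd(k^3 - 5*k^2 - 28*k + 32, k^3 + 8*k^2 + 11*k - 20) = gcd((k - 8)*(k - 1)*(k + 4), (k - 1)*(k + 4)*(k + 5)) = k^2 + 3*k - 4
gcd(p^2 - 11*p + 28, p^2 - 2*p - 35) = p - 7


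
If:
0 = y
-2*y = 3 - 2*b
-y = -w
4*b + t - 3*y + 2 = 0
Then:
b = 3/2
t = -8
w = 0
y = 0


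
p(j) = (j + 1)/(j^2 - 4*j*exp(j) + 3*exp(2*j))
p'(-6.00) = -0.02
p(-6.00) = -0.14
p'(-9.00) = -0.00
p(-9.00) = -0.10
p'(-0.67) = 0.41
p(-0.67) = 0.13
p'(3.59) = -0.00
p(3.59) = 0.00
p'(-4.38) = -0.03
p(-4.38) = -0.17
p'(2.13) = -0.04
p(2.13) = 0.02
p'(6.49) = -0.00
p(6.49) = 0.00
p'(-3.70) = -0.03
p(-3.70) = -0.19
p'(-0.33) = 0.33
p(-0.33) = 0.26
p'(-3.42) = -0.02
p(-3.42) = -0.20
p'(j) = (j + 1)*(4*j*exp(j) - 2*j - 6*exp(2*j) + 4*exp(j))/(j^2 - 4*j*exp(j) + 3*exp(2*j))^2 + 1/(j^2 - 4*j*exp(j) + 3*exp(2*j)) = (j^2 - 4*j*exp(j) + 2*(j + 1)*(2*j*exp(j) - j - 3*exp(2*j) + 2*exp(j)) + 3*exp(2*j))/(j^2 - 4*j*exp(j) + 3*exp(2*j))^2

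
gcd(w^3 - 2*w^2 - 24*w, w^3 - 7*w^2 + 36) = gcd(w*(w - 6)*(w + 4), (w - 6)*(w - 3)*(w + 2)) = w - 6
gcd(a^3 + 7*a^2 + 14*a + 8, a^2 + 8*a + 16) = a + 4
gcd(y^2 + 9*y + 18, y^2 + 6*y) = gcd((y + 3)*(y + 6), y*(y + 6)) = y + 6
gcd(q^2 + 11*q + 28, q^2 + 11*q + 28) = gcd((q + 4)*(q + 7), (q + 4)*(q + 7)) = q^2 + 11*q + 28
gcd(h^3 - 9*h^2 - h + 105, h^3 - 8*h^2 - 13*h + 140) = h^2 - 12*h + 35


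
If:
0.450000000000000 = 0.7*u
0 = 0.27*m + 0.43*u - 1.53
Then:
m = 4.64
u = 0.64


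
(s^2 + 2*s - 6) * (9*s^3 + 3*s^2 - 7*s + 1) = 9*s^5 + 21*s^4 - 55*s^3 - 31*s^2 + 44*s - 6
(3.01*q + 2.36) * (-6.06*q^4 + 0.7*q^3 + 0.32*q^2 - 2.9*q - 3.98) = -18.2406*q^5 - 12.1946*q^4 + 2.6152*q^3 - 7.9738*q^2 - 18.8238*q - 9.3928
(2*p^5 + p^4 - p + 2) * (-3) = -6*p^5 - 3*p^4 + 3*p - 6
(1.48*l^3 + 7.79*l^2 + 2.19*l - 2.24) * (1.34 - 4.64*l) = -6.8672*l^4 - 34.1624*l^3 + 0.277000000000003*l^2 + 13.3282*l - 3.0016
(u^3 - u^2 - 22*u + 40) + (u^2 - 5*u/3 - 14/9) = u^3 - 71*u/3 + 346/9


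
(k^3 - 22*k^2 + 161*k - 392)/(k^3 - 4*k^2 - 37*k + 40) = (k^2 - 14*k + 49)/(k^2 + 4*k - 5)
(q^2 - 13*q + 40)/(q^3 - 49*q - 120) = (q - 5)/(q^2 + 8*q + 15)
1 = 1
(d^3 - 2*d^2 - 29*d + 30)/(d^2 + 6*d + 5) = (d^2 - 7*d + 6)/(d + 1)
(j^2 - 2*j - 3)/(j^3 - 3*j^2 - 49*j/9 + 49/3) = 9*(j + 1)/(9*j^2 - 49)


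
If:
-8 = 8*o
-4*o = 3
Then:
No Solution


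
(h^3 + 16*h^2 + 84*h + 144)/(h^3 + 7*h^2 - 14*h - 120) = (h^2 + 10*h + 24)/(h^2 + h - 20)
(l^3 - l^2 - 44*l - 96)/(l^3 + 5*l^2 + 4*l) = (l^2 - 5*l - 24)/(l*(l + 1))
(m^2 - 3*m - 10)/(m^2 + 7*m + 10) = (m - 5)/(m + 5)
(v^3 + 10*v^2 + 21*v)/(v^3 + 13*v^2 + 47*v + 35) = v*(v + 3)/(v^2 + 6*v + 5)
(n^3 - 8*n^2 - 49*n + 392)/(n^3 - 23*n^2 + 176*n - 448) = (n + 7)/(n - 8)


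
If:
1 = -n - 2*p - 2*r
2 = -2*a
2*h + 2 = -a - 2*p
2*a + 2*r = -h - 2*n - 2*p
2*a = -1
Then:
No Solution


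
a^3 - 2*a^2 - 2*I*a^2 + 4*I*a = a*(a - 2)*(a - 2*I)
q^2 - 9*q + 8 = (q - 8)*(q - 1)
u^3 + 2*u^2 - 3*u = u*(u - 1)*(u + 3)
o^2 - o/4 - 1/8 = (o - 1/2)*(o + 1/4)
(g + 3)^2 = g^2 + 6*g + 9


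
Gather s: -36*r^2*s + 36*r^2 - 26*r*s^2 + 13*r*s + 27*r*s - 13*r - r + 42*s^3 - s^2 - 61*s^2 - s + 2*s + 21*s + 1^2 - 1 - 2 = 36*r^2 - 14*r + 42*s^3 + s^2*(-26*r - 62) + s*(-36*r^2 + 40*r + 22) - 2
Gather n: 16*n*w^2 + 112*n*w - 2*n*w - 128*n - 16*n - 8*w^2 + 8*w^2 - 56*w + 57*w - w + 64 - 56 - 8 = n*(16*w^2 + 110*w - 144)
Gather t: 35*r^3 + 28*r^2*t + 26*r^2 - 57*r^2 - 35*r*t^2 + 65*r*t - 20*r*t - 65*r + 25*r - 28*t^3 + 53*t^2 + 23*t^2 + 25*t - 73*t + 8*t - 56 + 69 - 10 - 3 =35*r^3 - 31*r^2 - 40*r - 28*t^3 + t^2*(76 - 35*r) + t*(28*r^2 + 45*r - 40)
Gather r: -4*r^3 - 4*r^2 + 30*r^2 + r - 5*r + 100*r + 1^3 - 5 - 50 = -4*r^3 + 26*r^2 + 96*r - 54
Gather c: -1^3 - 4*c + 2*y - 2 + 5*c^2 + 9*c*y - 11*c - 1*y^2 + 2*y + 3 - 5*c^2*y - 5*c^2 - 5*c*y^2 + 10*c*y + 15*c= -5*c^2*y + c*(-5*y^2 + 19*y) - y^2 + 4*y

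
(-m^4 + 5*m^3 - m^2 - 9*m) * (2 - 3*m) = 3*m^5 - 17*m^4 + 13*m^3 + 25*m^2 - 18*m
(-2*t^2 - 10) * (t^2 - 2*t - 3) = -2*t^4 + 4*t^3 - 4*t^2 + 20*t + 30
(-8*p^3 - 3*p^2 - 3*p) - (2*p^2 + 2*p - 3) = -8*p^3 - 5*p^2 - 5*p + 3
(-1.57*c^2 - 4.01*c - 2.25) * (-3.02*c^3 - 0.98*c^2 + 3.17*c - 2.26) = 4.7414*c^5 + 13.6488*c^4 + 5.7479*c^3 - 6.9585*c^2 + 1.9301*c + 5.085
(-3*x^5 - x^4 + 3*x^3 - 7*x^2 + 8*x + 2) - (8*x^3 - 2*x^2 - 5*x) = -3*x^5 - x^4 - 5*x^3 - 5*x^2 + 13*x + 2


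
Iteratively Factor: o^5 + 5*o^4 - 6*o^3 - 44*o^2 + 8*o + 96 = (o - 2)*(o^4 + 7*o^3 + 8*o^2 - 28*o - 48) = (o - 2)*(o + 2)*(o^3 + 5*o^2 - 2*o - 24) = (o - 2)*(o + 2)*(o + 3)*(o^2 + 2*o - 8) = (o - 2)^2*(o + 2)*(o + 3)*(o + 4)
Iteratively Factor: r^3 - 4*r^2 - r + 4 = (r + 1)*(r^2 - 5*r + 4) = (r - 4)*(r + 1)*(r - 1)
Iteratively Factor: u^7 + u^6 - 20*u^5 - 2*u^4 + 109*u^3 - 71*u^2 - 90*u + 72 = (u + 4)*(u^6 - 3*u^5 - 8*u^4 + 30*u^3 - 11*u^2 - 27*u + 18) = (u - 1)*(u + 4)*(u^5 - 2*u^4 - 10*u^3 + 20*u^2 + 9*u - 18) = (u - 1)^2*(u + 4)*(u^4 - u^3 - 11*u^2 + 9*u + 18) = (u - 3)*(u - 1)^2*(u + 4)*(u^3 + 2*u^2 - 5*u - 6) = (u - 3)*(u - 1)^2*(u + 3)*(u + 4)*(u^2 - u - 2) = (u - 3)*(u - 1)^2*(u + 1)*(u + 3)*(u + 4)*(u - 2)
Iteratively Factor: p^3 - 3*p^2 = (p - 3)*(p^2) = p*(p - 3)*(p)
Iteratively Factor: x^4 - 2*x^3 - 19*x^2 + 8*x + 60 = (x - 5)*(x^3 + 3*x^2 - 4*x - 12) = (x - 5)*(x + 2)*(x^2 + x - 6) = (x - 5)*(x + 2)*(x + 3)*(x - 2)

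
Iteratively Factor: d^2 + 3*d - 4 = (d - 1)*(d + 4)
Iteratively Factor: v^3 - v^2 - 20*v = (v + 4)*(v^2 - 5*v) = (v - 5)*(v + 4)*(v)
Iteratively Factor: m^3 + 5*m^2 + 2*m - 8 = (m + 4)*(m^2 + m - 2) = (m + 2)*(m + 4)*(m - 1)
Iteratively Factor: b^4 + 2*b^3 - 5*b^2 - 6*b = (b)*(b^3 + 2*b^2 - 5*b - 6) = b*(b - 2)*(b^2 + 4*b + 3) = b*(b - 2)*(b + 3)*(b + 1)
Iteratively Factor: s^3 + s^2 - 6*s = (s)*(s^2 + s - 6) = s*(s + 3)*(s - 2)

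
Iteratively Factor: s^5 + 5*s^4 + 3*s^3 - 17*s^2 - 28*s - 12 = (s + 1)*(s^4 + 4*s^3 - s^2 - 16*s - 12) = (s + 1)*(s + 2)*(s^3 + 2*s^2 - 5*s - 6) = (s + 1)^2*(s + 2)*(s^2 + s - 6) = (s + 1)^2*(s + 2)*(s + 3)*(s - 2)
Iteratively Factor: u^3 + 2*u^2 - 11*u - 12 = (u + 1)*(u^2 + u - 12) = (u + 1)*(u + 4)*(u - 3)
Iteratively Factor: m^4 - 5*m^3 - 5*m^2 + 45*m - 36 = (m - 4)*(m^3 - m^2 - 9*m + 9) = (m - 4)*(m + 3)*(m^2 - 4*m + 3) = (m - 4)*(m - 1)*(m + 3)*(m - 3)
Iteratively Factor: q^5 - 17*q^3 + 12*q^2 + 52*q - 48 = (q - 2)*(q^4 + 2*q^3 - 13*q^2 - 14*q + 24) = (q - 3)*(q - 2)*(q^3 + 5*q^2 + 2*q - 8) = (q - 3)*(q - 2)*(q - 1)*(q^2 + 6*q + 8) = (q - 3)*(q - 2)*(q - 1)*(q + 4)*(q + 2)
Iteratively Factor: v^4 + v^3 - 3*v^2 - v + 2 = (v - 1)*(v^3 + 2*v^2 - v - 2) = (v - 1)*(v + 1)*(v^2 + v - 2) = (v - 1)^2*(v + 1)*(v + 2)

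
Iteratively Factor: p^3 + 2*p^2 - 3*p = (p)*(p^2 + 2*p - 3) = p*(p + 3)*(p - 1)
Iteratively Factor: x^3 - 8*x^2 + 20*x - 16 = (x - 2)*(x^2 - 6*x + 8) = (x - 2)^2*(x - 4)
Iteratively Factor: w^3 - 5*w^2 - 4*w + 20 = (w - 2)*(w^2 - 3*w - 10) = (w - 5)*(w - 2)*(w + 2)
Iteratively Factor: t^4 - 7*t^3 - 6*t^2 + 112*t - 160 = (t - 4)*(t^3 - 3*t^2 - 18*t + 40) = (t - 5)*(t - 4)*(t^2 + 2*t - 8) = (t - 5)*(t - 4)*(t - 2)*(t + 4)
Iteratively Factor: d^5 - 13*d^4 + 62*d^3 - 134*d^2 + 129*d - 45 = (d - 5)*(d^4 - 8*d^3 + 22*d^2 - 24*d + 9) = (d - 5)*(d - 3)*(d^3 - 5*d^2 + 7*d - 3) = (d - 5)*(d - 3)*(d - 1)*(d^2 - 4*d + 3) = (d - 5)*(d - 3)*(d - 1)^2*(d - 3)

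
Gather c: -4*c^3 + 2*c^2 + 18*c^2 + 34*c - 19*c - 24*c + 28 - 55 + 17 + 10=-4*c^3 + 20*c^2 - 9*c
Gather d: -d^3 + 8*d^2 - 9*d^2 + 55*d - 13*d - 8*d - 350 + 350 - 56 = -d^3 - d^2 + 34*d - 56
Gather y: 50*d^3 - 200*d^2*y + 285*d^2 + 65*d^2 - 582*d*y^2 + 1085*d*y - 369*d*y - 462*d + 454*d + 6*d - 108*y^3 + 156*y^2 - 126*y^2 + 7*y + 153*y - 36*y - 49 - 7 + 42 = 50*d^3 + 350*d^2 - 2*d - 108*y^3 + y^2*(30 - 582*d) + y*(-200*d^2 + 716*d + 124) - 14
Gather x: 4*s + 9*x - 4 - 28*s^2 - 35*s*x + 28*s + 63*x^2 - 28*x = -28*s^2 + 32*s + 63*x^2 + x*(-35*s - 19) - 4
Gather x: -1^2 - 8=-9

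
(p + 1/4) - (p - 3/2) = 7/4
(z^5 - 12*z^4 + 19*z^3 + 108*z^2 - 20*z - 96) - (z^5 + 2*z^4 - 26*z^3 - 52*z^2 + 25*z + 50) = -14*z^4 + 45*z^3 + 160*z^2 - 45*z - 146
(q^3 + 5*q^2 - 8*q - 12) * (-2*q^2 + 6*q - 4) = -2*q^5 - 4*q^4 + 42*q^3 - 44*q^2 - 40*q + 48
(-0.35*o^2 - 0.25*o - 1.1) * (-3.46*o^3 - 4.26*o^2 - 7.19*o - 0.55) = 1.211*o^5 + 2.356*o^4 + 7.3875*o^3 + 6.676*o^2 + 8.0465*o + 0.605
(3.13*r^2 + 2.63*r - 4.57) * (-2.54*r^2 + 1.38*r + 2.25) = -7.9502*r^4 - 2.3608*r^3 + 22.2797*r^2 - 0.3891*r - 10.2825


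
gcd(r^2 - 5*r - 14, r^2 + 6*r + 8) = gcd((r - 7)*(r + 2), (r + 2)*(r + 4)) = r + 2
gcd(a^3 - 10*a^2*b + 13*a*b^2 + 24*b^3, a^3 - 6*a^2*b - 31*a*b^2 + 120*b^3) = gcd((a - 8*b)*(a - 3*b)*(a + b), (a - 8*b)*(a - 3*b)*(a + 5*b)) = a^2 - 11*a*b + 24*b^2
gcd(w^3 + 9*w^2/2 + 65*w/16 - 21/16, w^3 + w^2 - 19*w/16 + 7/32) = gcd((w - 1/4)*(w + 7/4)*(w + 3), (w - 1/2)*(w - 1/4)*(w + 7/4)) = w^2 + 3*w/2 - 7/16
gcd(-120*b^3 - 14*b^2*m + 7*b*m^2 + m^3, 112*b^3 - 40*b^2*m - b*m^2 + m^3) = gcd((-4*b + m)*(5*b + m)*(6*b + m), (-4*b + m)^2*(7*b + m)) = 4*b - m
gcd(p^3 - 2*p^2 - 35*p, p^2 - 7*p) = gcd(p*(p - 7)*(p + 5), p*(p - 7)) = p^2 - 7*p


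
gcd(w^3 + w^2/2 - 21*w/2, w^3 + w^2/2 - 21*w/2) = w^3 + w^2/2 - 21*w/2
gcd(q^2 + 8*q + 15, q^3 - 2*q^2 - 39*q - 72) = q + 3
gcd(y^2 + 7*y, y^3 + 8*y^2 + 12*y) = y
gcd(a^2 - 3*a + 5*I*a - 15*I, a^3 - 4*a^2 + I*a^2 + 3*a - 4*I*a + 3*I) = a - 3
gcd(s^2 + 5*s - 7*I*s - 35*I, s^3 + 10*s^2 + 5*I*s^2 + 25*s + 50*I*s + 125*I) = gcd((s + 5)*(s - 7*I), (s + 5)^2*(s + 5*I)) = s + 5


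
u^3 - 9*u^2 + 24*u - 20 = (u - 5)*(u - 2)^2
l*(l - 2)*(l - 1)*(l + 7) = l^4 + 4*l^3 - 19*l^2 + 14*l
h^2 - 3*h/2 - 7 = (h - 7/2)*(h + 2)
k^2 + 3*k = k*(k + 3)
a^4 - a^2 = a^2*(a - 1)*(a + 1)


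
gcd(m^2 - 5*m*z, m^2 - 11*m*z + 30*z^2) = -m + 5*z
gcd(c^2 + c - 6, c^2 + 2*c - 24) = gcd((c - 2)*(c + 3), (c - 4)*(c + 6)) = 1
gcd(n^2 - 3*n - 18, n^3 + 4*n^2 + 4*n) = 1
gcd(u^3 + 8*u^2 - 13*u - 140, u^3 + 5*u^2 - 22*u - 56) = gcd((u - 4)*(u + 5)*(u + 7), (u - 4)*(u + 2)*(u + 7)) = u^2 + 3*u - 28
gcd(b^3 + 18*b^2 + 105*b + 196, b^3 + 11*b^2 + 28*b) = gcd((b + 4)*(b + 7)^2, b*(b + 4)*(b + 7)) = b^2 + 11*b + 28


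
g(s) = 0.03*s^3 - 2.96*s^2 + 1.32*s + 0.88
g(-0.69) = -1.45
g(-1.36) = -6.47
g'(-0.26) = 2.87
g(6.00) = -91.28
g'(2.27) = -11.65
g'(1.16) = -5.43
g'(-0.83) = 6.30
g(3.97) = -38.65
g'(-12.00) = 85.32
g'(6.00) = -30.96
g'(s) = 0.09*s^2 - 5.92*s + 1.32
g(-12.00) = -493.04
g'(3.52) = -18.40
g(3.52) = -29.84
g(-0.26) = 0.34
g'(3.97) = -20.76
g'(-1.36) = 9.54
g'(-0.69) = 5.45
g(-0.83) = -2.27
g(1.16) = -1.52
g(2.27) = -11.03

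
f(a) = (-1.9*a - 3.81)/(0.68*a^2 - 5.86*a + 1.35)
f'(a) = (5.86 - 1.36*a)*(-1.9*a - 3.81)/(0.68*a^2 - 5.86*a + 1.35)^2 - 1.9/(0.68*a^2 - 5.86*a + 1.35)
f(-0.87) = -0.31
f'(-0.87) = -0.59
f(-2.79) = 0.06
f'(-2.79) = -0.06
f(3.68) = 0.98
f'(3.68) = 0.10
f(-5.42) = 0.12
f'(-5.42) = -0.01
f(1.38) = 1.18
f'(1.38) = -0.52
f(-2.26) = 0.03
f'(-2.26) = -0.09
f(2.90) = 0.94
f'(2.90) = 0.01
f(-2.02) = 0.00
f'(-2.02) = -0.12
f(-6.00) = 0.12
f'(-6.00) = -0.00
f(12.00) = -0.92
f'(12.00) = 0.27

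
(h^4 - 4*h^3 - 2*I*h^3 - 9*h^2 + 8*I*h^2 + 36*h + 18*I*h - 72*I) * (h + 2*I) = h^5 - 4*h^4 - 5*h^3 + 20*h^2 - 36*h + 144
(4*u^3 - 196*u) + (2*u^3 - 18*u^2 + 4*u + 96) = 6*u^3 - 18*u^2 - 192*u + 96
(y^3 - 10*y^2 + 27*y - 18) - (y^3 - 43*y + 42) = -10*y^2 + 70*y - 60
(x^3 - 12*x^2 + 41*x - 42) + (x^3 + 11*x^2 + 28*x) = 2*x^3 - x^2 + 69*x - 42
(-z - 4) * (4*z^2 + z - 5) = -4*z^3 - 17*z^2 + z + 20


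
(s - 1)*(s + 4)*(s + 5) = s^3 + 8*s^2 + 11*s - 20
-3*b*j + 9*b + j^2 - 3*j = (-3*b + j)*(j - 3)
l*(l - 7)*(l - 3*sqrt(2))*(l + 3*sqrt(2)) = l^4 - 7*l^3 - 18*l^2 + 126*l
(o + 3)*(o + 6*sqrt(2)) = o^2 + 3*o + 6*sqrt(2)*o + 18*sqrt(2)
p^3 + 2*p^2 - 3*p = p*(p - 1)*(p + 3)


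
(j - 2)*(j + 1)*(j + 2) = j^3 + j^2 - 4*j - 4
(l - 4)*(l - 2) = l^2 - 6*l + 8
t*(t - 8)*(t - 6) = t^3 - 14*t^2 + 48*t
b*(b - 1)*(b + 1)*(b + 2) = b^4 + 2*b^3 - b^2 - 2*b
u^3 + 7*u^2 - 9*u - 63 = (u - 3)*(u + 3)*(u + 7)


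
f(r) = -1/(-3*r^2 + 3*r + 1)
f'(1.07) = -5.69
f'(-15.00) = 0.00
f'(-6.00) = 0.00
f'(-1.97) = 0.05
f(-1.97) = 0.06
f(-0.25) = -16.00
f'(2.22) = -0.20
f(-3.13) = 0.03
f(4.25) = 0.02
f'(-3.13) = 0.02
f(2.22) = 0.14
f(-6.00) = 0.01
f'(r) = -(6*r - 3)/(-3*r^2 + 3*r + 1)^2 = 3*(1 - 2*r)/(-3*r^2 + 3*r + 1)^2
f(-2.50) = 0.04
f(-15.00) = 0.00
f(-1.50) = 0.10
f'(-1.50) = 0.11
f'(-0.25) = 1152.00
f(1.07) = -1.29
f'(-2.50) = 0.03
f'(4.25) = -0.01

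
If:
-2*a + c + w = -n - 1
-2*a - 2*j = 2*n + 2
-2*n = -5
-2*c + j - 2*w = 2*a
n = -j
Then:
No Solution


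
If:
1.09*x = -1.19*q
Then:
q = -0.915966386554622*x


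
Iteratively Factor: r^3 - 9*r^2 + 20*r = (r - 4)*(r^2 - 5*r) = r*(r - 4)*(r - 5)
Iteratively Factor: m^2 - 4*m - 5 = (m + 1)*(m - 5)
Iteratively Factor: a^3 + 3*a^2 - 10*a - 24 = (a + 4)*(a^2 - a - 6) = (a + 2)*(a + 4)*(a - 3)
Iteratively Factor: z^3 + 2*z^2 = (z)*(z^2 + 2*z) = z^2*(z + 2)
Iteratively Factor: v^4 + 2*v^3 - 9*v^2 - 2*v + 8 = (v + 1)*(v^3 + v^2 - 10*v + 8) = (v - 1)*(v + 1)*(v^2 + 2*v - 8) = (v - 2)*(v - 1)*(v + 1)*(v + 4)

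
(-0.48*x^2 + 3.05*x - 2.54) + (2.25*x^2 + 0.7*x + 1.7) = 1.77*x^2 + 3.75*x - 0.84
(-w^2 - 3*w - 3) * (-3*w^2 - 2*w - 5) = 3*w^4 + 11*w^3 + 20*w^2 + 21*w + 15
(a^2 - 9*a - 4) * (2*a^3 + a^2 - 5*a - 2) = 2*a^5 - 17*a^4 - 22*a^3 + 39*a^2 + 38*a + 8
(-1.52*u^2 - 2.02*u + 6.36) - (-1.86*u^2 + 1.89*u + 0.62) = 0.34*u^2 - 3.91*u + 5.74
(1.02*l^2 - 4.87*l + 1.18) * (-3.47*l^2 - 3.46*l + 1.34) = -3.5394*l^4 + 13.3697*l^3 + 14.1224*l^2 - 10.6086*l + 1.5812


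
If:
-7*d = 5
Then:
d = -5/7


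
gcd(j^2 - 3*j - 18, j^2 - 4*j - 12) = j - 6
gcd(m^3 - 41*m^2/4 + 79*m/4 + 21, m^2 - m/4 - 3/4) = m + 3/4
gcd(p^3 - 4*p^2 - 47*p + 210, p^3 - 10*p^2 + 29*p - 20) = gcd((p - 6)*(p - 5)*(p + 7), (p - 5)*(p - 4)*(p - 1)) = p - 5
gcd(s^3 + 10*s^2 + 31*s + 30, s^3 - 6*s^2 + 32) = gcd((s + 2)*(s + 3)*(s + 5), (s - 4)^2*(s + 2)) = s + 2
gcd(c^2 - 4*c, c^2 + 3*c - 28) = c - 4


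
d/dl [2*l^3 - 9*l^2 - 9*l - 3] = 6*l^2 - 18*l - 9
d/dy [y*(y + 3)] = 2*y + 3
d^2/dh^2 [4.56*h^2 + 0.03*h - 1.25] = 9.12000000000000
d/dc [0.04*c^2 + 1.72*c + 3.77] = 0.08*c + 1.72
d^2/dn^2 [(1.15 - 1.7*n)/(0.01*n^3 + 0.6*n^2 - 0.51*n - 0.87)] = (-0.00102*n^5 - 0.05982*n^4 - 1.13094*n^3 + 2.27133*n^2 - 7.37577*n + 3.30741)/(1.0e-6*n^9 + 0.00018*n^8 + 0.010647*n^7 + 0.197379*n^6 - 0.574317*n^5 - 0.444798*n^4 + 1.487376*n^3 + 0.683559*n^2 - 1.158057*n - 0.658503)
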